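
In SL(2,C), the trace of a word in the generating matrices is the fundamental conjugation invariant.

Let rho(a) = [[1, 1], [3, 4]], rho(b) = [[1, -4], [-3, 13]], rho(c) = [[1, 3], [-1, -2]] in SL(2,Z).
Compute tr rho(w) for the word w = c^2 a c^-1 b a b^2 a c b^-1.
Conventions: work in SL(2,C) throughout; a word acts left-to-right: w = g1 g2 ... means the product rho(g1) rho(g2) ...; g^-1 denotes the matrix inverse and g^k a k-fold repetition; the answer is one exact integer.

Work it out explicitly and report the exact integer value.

-1078401

rho(c) = [[1, 3], [-1, -2]]
... * rho(c) = [[1, 3], [-1, -2]]  ->  [[-2, -3], [1, 1]]
... * rho(a) = [[1, 1], [3, 4]]  ->  [[-11, -14], [4, 5]]
... * rho(c^-1) = [[-2, -3], [1, 1]]  ->  [[8, 19], [-3, -7]]
... * rho(b) = [[1, -4], [-3, 13]]  ->  [[-49, 215], [18, -79]]
... * rho(a) = [[1, 1], [3, 4]]  ->  [[596, 811], [-219, -298]]
... * rho(b) = [[1, -4], [-3, 13]]  ->  [[-1837, 8159], [675, -2998]]
... * rho(b) = [[1, -4], [-3, 13]]  ->  [[-26314, 113415], [9669, -41674]]
... * rho(a) = [[1, 1], [3, 4]]  ->  [[313931, 427346], [-115353, -157027]]
... * rho(c) = [[1, 3], [-1, -2]]  ->  [[-113415, 87101], [41674, -32005]]
... * rho(b^-1) = [[13, 4], [3, 1]]  ->  [[-1213092, -366559], [445747, 134691]]
tr = -1213092 + 134691 = -1078401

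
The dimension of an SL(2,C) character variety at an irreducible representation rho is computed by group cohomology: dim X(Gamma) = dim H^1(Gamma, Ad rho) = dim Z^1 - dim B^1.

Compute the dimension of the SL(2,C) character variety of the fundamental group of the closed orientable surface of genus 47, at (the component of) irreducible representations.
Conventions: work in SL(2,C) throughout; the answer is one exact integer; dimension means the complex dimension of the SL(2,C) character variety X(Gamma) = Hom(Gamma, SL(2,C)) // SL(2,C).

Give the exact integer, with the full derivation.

The genus-47 surface group: 2g = 94 generators, one relator prod [a_i, b_i].
Unconstrained cocycle data is one sl_2 vector per generator (282 dimensions), cut by the relator condition d_2(z) = 0.
At an irreducible rho, H^2 = coker(d_2) vanishes (Poincare duality: H^2 is dual to H^0 = invariants = 0), so d_2 is surjective onto sl_2 and dim Z^1 = 282 - 3 = 279.
dim B^1 = 3 (coboundaries, injective at irreducible rho).
dim X = dim H^1 = 279 - 3 = 276.

276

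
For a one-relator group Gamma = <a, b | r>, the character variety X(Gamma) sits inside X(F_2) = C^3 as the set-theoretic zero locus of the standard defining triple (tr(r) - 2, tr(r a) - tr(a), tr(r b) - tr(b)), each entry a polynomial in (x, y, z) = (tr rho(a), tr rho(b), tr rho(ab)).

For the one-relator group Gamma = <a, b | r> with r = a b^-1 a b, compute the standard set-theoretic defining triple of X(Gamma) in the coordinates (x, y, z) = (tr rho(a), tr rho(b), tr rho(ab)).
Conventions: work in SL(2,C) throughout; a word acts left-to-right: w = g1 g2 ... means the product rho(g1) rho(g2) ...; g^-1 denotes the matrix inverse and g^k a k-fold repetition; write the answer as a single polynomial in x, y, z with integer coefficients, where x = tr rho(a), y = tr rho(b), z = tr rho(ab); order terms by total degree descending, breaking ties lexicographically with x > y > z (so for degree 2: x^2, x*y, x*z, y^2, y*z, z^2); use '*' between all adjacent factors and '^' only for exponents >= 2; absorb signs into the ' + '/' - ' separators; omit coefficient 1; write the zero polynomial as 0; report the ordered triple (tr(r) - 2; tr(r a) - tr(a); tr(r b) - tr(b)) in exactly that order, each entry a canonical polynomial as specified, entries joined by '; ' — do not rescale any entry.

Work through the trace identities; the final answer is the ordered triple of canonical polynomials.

so tr(a b a) = tr(a)*tr(b a) - tr(b) = x*z - y
tr(a b a b) = tr(a b)*tr(a b) - tr(1) = z^2 - 2
tr(a b^-1 a b) = tr(a b a)*tr(b) - tr(a b a b) = x*y*z - y^2 - z^2 + 2
reduce: tr(a b a^2) = tr(a)*tr(a b a) - tr(a b) = x^2*z - x*y - z
reduce: tr(b a b) = tr(b)*tr(a b) - tr(a) = y*z - x
so tr(a b a^2 b) = tr(a)*tr(b a b a) - tr(b a b) = x*z^2 - y*z - x
tr(a b^-1 a b a) = tr(a b a^2)*tr(b) - tr(a b a^2 b) = x^2*y*z - x*y^2 - x*z^2 + x
tr(a^2) = tr(a)*tr(a) - tr(1)  (reduce the a square) = x^2 - 2
tr(a b^2 a) = tr(b)*tr(a^2 b) - tr(a^2)  (reduce the b square) = x*y*z - x^2 - y^2 + 2
tr(a b^2 a b) = tr(b)*tr(a b a b) - tr(a b a)  (reduce the b square) = y*z^2 - x*z - y
tr(a b^-1 a b^2) = tr(a b^2 a)*tr(b) - tr(a b^2 a b)  (eliminate b^-1) = x*y^2*z - x^2*y - y^3 - y*z^2 + x*z + 3*y
assemble the triple (tr(r) - 2; tr(r a) - x; tr(r b) - y)

x*y*z - y^2 - z^2; x^2*y*z - x*y^2 - x*z^2; x*y^2*z - x^2*y - y^3 - y*z^2 + x*z + 2*y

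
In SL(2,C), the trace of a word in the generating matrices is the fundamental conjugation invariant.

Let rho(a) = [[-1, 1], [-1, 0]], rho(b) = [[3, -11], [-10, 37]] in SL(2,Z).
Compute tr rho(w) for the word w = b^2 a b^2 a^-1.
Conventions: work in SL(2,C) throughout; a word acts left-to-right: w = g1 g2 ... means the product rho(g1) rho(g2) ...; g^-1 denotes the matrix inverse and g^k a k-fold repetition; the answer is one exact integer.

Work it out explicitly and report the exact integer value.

rho(b) = [[3, -11], [-10, 37]]
... * rho(b) = [[3, -11], [-10, 37]]  ->  [[119, -440], [-400, 1479]]
... * rho(a) = [[-1, 1], [-1, 0]]  ->  [[321, 119], [-1079, -400]]
... * rho(b) = [[3, -11], [-10, 37]]  ->  [[-227, 872], [763, -2931]]
... * rho(b) = [[3, -11], [-10, 37]]  ->  [[-9401, 34761], [31599, -116840]]
... * rho(a^-1) = [[0, -1], [1, -1]]  ->  [[34761, -25360], [-116840, 85241]]
tr = 34761 + 85241 = 120002

120002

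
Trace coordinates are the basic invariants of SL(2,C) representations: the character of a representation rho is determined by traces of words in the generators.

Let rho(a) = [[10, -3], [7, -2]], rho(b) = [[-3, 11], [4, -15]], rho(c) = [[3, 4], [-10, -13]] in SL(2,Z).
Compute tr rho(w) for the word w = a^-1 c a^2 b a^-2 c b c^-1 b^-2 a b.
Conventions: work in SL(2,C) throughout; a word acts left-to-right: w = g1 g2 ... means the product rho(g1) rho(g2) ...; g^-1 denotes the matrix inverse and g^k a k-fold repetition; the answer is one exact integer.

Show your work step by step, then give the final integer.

rho(a^-1) = [[-2, 3], [-7, 10]]
... * rho(c) = [[3, 4], [-10, -13]]  ->  [[-36, -47], [-121, -158]]
... * rho(a) = [[10, -3], [7, -2]]  ->  [[-689, 202], [-2316, 679]]
... * rho(a) = [[10, -3], [7, -2]]  ->  [[-5476, 1663], [-18407, 5590]]
... * rho(b) = [[-3, 11], [4, -15]]  ->  [[23080, -85181], [77581, -286327]]
... * rho(a^-1) = [[-2, 3], [-7, 10]]  ->  [[550107, -782570], [1849127, -2630527]]
... * rho(a^-1) = [[-2, 3], [-7, 10]]  ->  [[4377776, -6175379], [14715435, -20757889]]
... * rho(c) = [[3, 4], [-10, -13]]  ->  [[74887118, 97791031], [251725195, 328714297]]
... * rho(b) = [[-3, 11], [4, -15]]  ->  [[166502770, -643107167], [559681603, -2161737310]]
... * rho(c^-1) = [[-13, -4], [10, 3]]  ->  [[-8595607680, -2595332581], [-28893233939, -8723938342]]
... * rho(b^-1) = [[-15, -11], [-4, -3]]  ->  [[139315445524, 102337682223], [468294262453, 343997388355]]
... * rho(b^-1) = [[-15, -11], [-4, -3]]  ->  [[-2499082411752, -1839482947433], [-8400403490215, -6183229052048]]
... * rho(a) = [[10, -3], [7, -2]]  ->  [[-37867204749551, 11176213130122], [-127286638266486, 37567668574741]]
... * rho(b) = [[-3, 11], [4, -15]]  ->  [[158306466769141, -584182449196891], [532130589098422, -1963668049552461]]
tr = 158306466769141 + -1963668049552461 = -1805361582783320

-1805361582783320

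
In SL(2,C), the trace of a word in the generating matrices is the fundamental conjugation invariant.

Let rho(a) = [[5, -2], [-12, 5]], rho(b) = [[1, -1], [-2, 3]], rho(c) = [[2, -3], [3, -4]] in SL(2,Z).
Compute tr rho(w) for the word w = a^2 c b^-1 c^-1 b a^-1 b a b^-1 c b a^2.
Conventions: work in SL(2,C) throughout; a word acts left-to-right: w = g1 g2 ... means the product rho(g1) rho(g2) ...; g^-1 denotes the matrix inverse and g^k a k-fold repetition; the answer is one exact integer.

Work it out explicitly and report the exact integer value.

108216498

rho(a) = [[5, -2], [-12, 5]]
... * rho(a) = [[5, -2], [-12, 5]]  ->  [[49, -20], [-120, 49]]
... * rho(c) = [[2, -3], [3, -4]]  ->  [[38, -67], [-93, 164]]
... * rho(b^-1) = [[3, 1], [2, 1]]  ->  [[-20, -29], [49, 71]]
... * rho(c^-1) = [[-4, 3], [-3, 2]]  ->  [[167, -118], [-409, 289]]
... * rho(b) = [[1, -1], [-2, 3]]  ->  [[403, -521], [-987, 1276]]
... * rho(a^-1) = [[5, 2], [12, 5]]  ->  [[-4237, -1799], [10377, 4406]]
... * rho(b) = [[1, -1], [-2, 3]]  ->  [[-639, -1160], [1565, 2841]]
... * rho(a) = [[5, -2], [-12, 5]]  ->  [[10725, -4522], [-26267, 11075]]
... * rho(b^-1) = [[3, 1], [2, 1]]  ->  [[23131, 6203], [-56651, -15192]]
... * rho(c) = [[2, -3], [3, -4]]  ->  [[64871, -94205], [-158878, 230721]]
... * rho(b) = [[1, -1], [-2, 3]]  ->  [[253281, -347486], [-620320, 851041]]
... * rho(a) = [[5, -2], [-12, 5]]  ->  [[5436237, -2243992], [-13314092, 5495845]]
... * rho(a) = [[5, -2], [-12, 5]]  ->  [[54109089, -22092434], [-132520600, 54107409]]
tr = 54109089 + 54107409 = 108216498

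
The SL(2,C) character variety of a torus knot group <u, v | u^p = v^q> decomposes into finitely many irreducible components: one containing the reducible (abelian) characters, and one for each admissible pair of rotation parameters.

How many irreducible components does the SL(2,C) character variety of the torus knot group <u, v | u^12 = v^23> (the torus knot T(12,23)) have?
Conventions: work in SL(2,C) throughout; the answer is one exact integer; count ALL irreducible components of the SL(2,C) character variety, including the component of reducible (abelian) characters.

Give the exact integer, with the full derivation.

122

Gamma = < u, v | u^12 = v^23 > (torus knot T(12,23)); the central element u^12 = v^23 acts as +I or -I in any irreducible SL(2,C) representation.
This locks tr(u) to 2*cos(pi*alpha/12), alpha in 1..11, and tr(v) to 2*cos(pi*beta/23), beta in 1..22, on each component of irreducible characters.
Consistency of u^12 = (-1)^alpha I with v^23 = (-1)^beta I forces alpha = beta (mod 2).
Counting: 6 odd alphas x 11 odd betas + 5 even alphas x 11 even betas = 66 + 55 = 121.
components with irreducible characters: 121; plus the single component of reducible (abelian) characters: total 122.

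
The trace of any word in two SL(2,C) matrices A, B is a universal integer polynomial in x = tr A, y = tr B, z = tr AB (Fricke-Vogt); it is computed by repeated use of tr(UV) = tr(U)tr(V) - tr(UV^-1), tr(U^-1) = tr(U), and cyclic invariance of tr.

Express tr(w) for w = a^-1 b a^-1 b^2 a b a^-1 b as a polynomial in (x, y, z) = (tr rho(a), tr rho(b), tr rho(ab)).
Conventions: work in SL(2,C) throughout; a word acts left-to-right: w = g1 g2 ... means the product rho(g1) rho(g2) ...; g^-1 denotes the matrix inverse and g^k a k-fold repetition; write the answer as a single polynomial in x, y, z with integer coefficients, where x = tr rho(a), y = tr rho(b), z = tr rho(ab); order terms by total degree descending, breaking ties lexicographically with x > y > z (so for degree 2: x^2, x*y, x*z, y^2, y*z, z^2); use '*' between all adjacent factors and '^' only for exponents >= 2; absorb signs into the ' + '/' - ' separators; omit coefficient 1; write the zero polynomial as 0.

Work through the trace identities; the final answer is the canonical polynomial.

x^3*y^4*z - x^4*y^3 - 3*x^2*y^3*z^2 + 2*x^3*y^2*z + 3*x*y^2*z^3 + x^2*y^3 - x^2*y*z^2 - y*z^4 - 4*x*y^2*z + 2*x^2*y + 3*y*z^2 - x*z - y

use: tr(b a b) = tr(b) tr(a b) - tr(a)   [square of b] = y*z - x
use: tr(b^2 a b) = tr(b) tr(b a b) - tr(b a)   [square of b] = y^2*z - x*y - z
tr(b^2 a b^2) = tr(b) tr(b^2 a b) - tr(b^2 a)   [square of b] = y^3*z - x*y^2 - 2*y*z + x
use: tr(b^4 a b) = tr(b) tr(b^2 a b^2) - tr(b^2 a b)   [square of b] = y^4*z - x*y^3 - 3*y^2*z + 2*x*y + z
tr(a b a b) = tr(a b) tr(a b) - tr(1)   [split at a repeated a] = z^2 - 2
apply: tr(a b a) = tr(a) tr(b a) - tr(b)   [square of a] = x*z - y
use: tr(a b a b^2) = tr(b) tr(a b a b) - tr(a b a)   [square of b] = y*z^2 - x*z - y
apply: tr(a b a b^3) = tr(b) tr(a b a b^2) - tr(a b a b)   [square of b] = y^2*z^2 - x*y*z - y^2 - z^2 + 2
apply: tr(b^4 a b a) = tr(b) tr(a b a b^3) - tr(a b a b^2)   [square of b] = y^3*z^2 - x*y^2*z - y^3 - 2*y*z^2 + x*z + 3*y
tr(b^2 a b a^-1 b^2) = tr(b^4 a b) tr(a) - tr(b^4 a b a)   [inverse elimination on a] = x*y^4*z - x^2*y^3 - y^3*z^2 - 2*x*y^2*z + 2*x^2*y + y^3 + 2*y*z^2 - 3*y
tr(a^2) = tr(a) tr(a) - tr(1)   [square of a] = x^2 - 2
apply: tr(b a^2 b) = tr(b) tr(a^2 b) - tr(a^2)   [square of b] = x*y*z - x^2 - y^2 + 2
use: tr(a b^3 a) = tr(b) tr(b a^2 b) - tr(b a^2)   [square of b] = x*y^2*z - x^2*y - y^3 - x*z + 3*y
tr(b^2 a b^2 a b) = tr(b) tr(a b^3 a b) - tr(a b^3 a)   [square of b] = y^3*z^2 - 2*x*y^2*z + x^2*y - y*z^2 + x*z - y
tr(a b a b a b) = tr(a b a b) tr(a b) - tr(b a)   [split at a repeated a] = z^3 - 3*z
tr(a b a b a) = tr(a) tr(b a b a) - tr(b a b)   [square of a] = x*z^2 - y*z - x
tr(a b^2 a b a b) = tr(b) tr(a b a b a b) - tr(a b a b a)   [square of b] = y*z^3 - x*z^2 - 2*y*z + x
tr(a b^2 a b a) = tr(a) tr(b^2 a b a) - tr(b^2 a b)   [square of a] = x*y*z^2 - x^2*z - y^2*z + z
apply: tr(b^2 a b^2 a b a) = tr(b) tr(a b^2 a b a b) - tr(a b^2 a b a)   [square of b] = y^2*z^3 - 2*x*y*z^2 + x^2*z - y^2*z + x*y - z
tr(b^2 a b a^-1 b^2 a) = tr(b^2 a b^2 a b) tr(a) - tr(b^2 a b^2 a b a)   [inverse elimination on a] = x*y^3*z^2 - 2*x^2*y^2*z - y^2*z^3 + x^3*y + x*y*z^2 + y^2*z - 2*x*y + z
tr(b a^-1 b^2 a b a^-1 b) = tr(b^2 a b a^-1 b^2) tr(a) - tr(b^2 a b a^-1 b^2 a)   [inverse elimination on a] = x^2*y^4*z - x^3*y^3 - 2*x*y^3*z^2 + y^2*z^3 + x^3*y + x*y^3 + x*y*z^2 - y^2*z - x*y - z
apply: tr(b^2 a b a b a b) = tr(b) tr(b a b a b a b) - tr(b a b a b a)   [square of b] = y^2*z^3 - x*y*z^2 - 2*y^2*z - z^3 + x*y + 3*z
tr(a b a b a b a b) = tr(a b a b) tr(a b a b) - tr(1)   [split at a repeated a] = z^4 - 4*z^2 + 2
tr(a b a b a b a) = tr(a) tr(b a b a b a) - tr(b a b a b)   [square of a] = x*z^3 - y*z^2 - 2*x*z + y
apply: tr(b^2 a b a b a b a) = tr(b) tr(a b a b a b a b) - tr(a b a b a b a)   [square of b] = y*z^4 - x*z^3 - 3*y*z^2 + 2*x*z + y
apply: tr(b a b a^-1 b^2 a b a) = tr(b^2 a b a b a b) tr(a) - tr(b^2 a b a b a b a)   [inverse elimination on a] = x*y^2*z^3 - x^2*y*z^2 - y*z^4 - 2*x*y^2*z + x^2*y + 3*y*z^2 + x*z - y
tr(b a^-1 b^2 a b a^-1 b a) = tr(b a b a^-1 b^2 a b) tr(a) - tr(b a b a^-1 b^2 a b a)   [inverse elimination on a] = x^2*y^3*z^2 - 2*x^3*y^2*z - 2*x*y^2*z^3 + x^4*y + 2*x^2*y*z^2 + y*z^4 + 3*x*y^2*z - 3*x^2*y - 3*y*z^2 + y
tr(a^-1 b a^-1 b^2 a b a^-1 b) = tr(b a^-1 b^2 a b a^-1 b) tr(a) - tr(b a^-1 b^2 a b a^-1 b a)   [inverse elimination on a] = x^3*y^4*z - x^4*y^3 - 3*x^2*y^3*z^2 + 2*x^3*y^2*z + 3*x*y^2*z^3 + x^2*y^3 - x^2*y*z^2 - y*z^4 - 4*x*y^2*z + 2*x^2*y + 3*y*z^2 - x*z - y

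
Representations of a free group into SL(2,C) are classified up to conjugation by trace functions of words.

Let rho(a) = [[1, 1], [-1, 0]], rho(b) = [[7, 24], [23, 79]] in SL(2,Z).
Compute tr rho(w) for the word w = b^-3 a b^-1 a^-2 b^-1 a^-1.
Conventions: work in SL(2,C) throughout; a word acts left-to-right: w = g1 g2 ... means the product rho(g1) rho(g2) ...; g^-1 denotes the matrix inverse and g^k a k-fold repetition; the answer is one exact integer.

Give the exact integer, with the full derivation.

rho(b^-1) = [[79, -24], [-23, 7]]
... * rho(b^-1) = [[79, -24], [-23, 7]]  ->  [[6793, -2064], [-1978, 601]]
... * rho(b^-1) = [[79, -24], [-23, 7]]  ->  [[584119, -177480], [-170085, 51679]]
... * rho(a) = [[1, 1], [-1, 0]]  ->  [[761599, 584119], [-221764, -170085]]
... * rho(b^-1) = [[79, -24], [-23, 7]]  ->  [[46731584, -14189543], [-13607401, 4131741]]
... * rho(a^-1) = [[0, -1], [1, 1]]  ->  [[-14189543, -60921127], [4131741, 17739142]]
... * rho(a^-1) = [[0, -1], [1, 1]]  ->  [[-60921127, -46731584], [17739142, 13607401]]
... * rho(b^-1) = [[79, -24], [-23, 7]]  ->  [[-3737942601, 1134985960], [1088421995, -330487601]]
... * rho(a^-1) = [[0, -1], [1, 1]]  ->  [[1134985960, 4872928561], [-330487601, -1418909596]]
tr = 1134985960 + -1418909596 = -283923636

-283923636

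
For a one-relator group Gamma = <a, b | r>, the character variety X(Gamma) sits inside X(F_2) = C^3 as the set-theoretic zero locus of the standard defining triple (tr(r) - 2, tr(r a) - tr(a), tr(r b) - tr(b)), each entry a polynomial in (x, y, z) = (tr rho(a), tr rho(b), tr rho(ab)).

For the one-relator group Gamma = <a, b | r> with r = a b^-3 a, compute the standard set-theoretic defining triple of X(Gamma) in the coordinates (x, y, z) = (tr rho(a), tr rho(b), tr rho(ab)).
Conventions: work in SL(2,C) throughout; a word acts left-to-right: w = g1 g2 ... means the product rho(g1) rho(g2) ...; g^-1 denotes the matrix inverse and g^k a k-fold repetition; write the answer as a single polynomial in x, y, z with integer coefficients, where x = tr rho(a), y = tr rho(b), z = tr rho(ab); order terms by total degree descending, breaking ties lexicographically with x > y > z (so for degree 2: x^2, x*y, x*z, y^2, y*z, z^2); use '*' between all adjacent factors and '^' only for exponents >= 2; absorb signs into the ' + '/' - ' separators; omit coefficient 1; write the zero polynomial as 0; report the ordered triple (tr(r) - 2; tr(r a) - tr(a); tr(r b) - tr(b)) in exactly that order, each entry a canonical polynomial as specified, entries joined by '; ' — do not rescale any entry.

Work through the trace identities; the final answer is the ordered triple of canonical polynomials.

reduce: trace(a^2) = trace(a) * trace(a) - trace(1) = x^2 - 2
trace(a^2 b) = trace(a) * trace(b a) - trace(b) = x*z - y
trace(a^2 b^-1) = trace(a^2) * trace(b) - trace(a^2 b) = x^2*y - x*z - y
trace(b^-2 a^2) = trace(a^2 b^-1) * trace(b) - trace(a^2) = x^2*y^2 - x*y*z - x^2 - y^2 + 2
trace(a b^-3 a) = trace(b^-2 a^2) * trace(b) - trace(b^-2 a^2 b) = x^2*y^3 - x*y^2*z - 2*x^2*y - y^3 + x*z + 3*y
reduce: trace(a^3) = trace(a) * trace(a^2) - trace(a)   [square of a] = x^3 - 3*x
reduce: trace(a^3 b) = trace(a) * trace(b a^2) - trace(b a)   [square of a] = x^2*z - x*y - z
so trace(b^-1 a^3) = trace(a^3) * trace(b) - trace(a^3 b)   [inverse elimination on b] = x^3*y - x^2*z - 2*x*y + z
trace(b^-2 a^3) = trace(b^-1 a^3) * trace(b) - trace(b^-1 a^3 b)   [inverse elimination on b] = x^3*y^2 - x^2*y*z - x^3 - 2*x*y^2 + y*z + 3*x
reduce: trace(a b^-3 a^2) = trace(b^-2 a^3) * trace(b) - trace(b^-2 a^3 b)   [inverse elimination on b] = x^3*y^3 - x^2*y^2*z - 2*x^3*y - 2*x*y^3 + x^2*z + y^2*z + 5*x*y - z
trace(a b a b) = trace(b a) * trace(b a) - trace(1)   [split at a repeated b] = z^2 - 2
so trace(b^-1 a b a) = trace(a b a) * trace(b) - trace(a b a b)   [inverse elimination on b] = x*y*z - y^2 - z^2 + 2
so trace(b^-2 a b a) = trace(b^-1 a b a) * trace(b) - trace(b^-1 a b a b)   [inverse elimination on b] = x*y^2*z - y^3 - y*z^2 - x*z + 3*y
reduce: trace(a b^-3 a b) = trace(b^-2 a b a) * trace(b) - trace(b^-2 a b a b)   [inverse elimination on b] = x*y^3*z - y^4 - y^2*z^2 - 2*x*y*z + 4*y^2 + z^2 - 2
assemble the triple (trace(r) - 2; trace(r a) - x; trace(r b) - y)

x^2*y^3 - x*y^2*z - 2*x^2*y - y^3 + x*z + 3*y - 2; x^3*y^3 - x^2*y^2*z - 2*x^3*y - 2*x*y^3 + x^2*z + y^2*z + 5*x*y - x - z; x*y^3*z - y^4 - y^2*z^2 - 2*x*y*z + 4*y^2 + z^2 - y - 2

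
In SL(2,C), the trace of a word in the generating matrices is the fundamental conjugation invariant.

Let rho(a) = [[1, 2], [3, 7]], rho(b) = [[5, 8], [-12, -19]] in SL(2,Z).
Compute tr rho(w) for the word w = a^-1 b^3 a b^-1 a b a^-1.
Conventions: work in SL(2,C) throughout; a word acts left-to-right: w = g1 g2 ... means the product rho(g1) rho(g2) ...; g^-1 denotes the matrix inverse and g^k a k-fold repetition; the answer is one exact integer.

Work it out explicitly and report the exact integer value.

-63768206

rho(a^-1) = [[7, -2], [-3, 1]]
... * rho(b) = [[5, 8], [-12, -19]]  ->  [[59, 94], [-27, -43]]
... * rho(b) = [[5, 8], [-12, -19]]  ->  [[-833, -1314], [381, 601]]
... * rho(b) = [[5, 8], [-12, -19]]  ->  [[11603, 18302], [-5307, -8371]]
... * rho(a) = [[1, 2], [3, 7]]  ->  [[66509, 151320], [-30420, -69211]]
... * rho(b^-1) = [[-19, -8], [12, 5]]  ->  [[552169, 224528], [-252552, -102695]]
... * rho(a) = [[1, 2], [3, 7]]  ->  [[1225753, 2676034], [-560637, -1223969]]
... * rho(b) = [[5, 8], [-12, -19]]  ->  [[-25983643, -41038622], [11884443, 18770315]]
... * rho(a^-1) = [[7, -2], [-3, 1]]  ->  [[-58769635, 10928664], [26880156, -4998571]]
tr = -58769635 + -4998571 = -63768206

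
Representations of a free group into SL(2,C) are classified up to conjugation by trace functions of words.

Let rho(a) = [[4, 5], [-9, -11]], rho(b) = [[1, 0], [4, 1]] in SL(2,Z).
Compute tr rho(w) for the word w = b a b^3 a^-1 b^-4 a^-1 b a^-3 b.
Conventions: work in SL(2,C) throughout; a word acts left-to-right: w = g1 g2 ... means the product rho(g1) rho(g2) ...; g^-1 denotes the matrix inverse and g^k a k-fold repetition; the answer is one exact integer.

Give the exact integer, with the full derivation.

rho(b) = [[1, 0], [4, 1]]
... * rho(a) = [[4, 5], [-9, -11]]  ->  [[4, 5], [7, 9]]
... * rho(b) = [[1, 0], [4, 1]]  ->  [[24, 5], [43, 9]]
... * rho(b) = [[1, 0], [4, 1]]  ->  [[44, 5], [79, 9]]
... * rho(b) = [[1, 0], [4, 1]]  ->  [[64, 5], [115, 9]]
... * rho(a^-1) = [[-11, -5], [9, 4]]  ->  [[-659, -300], [-1184, -539]]
... * rho(b^-1) = [[1, 0], [-4, 1]]  ->  [[541, -300], [972, -539]]
... * rho(b^-1) = [[1, 0], [-4, 1]]  ->  [[1741, -300], [3128, -539]]
... * rho(b^-1) = [[1, 0], [-4, 1]]  ->  [[2941, -300], [5284, -539]]
... * rho(b^-1) = [[1, 0], [-4, 1]]  ->  [[4141, -300], [7440, -539]]
... * rho(a^-1) = [[-11, -5], [9, 4]]  ->  [[-48251, -21905], [-86691, -39356]]
... * rho(b) = [[1, 0], [4, 1]]  ->  [[-135871, -21905], [-244115, -39356]]
... * rho(a^-1) = [[-11, -5], [9, 4]]  ->  [[1297436, 591735], [2331061, 1063151]]
... * rho(a^-1) = [[-11, -5], [9, 4]]  ->  [[-8946181, -4120240], [-16073312, -7402701]]
... * rho(a^-1) = [[-11, -5], [9, 4]]  ->  [[61325831, 28249945], [110182123, 50755756]]
... * rho(b) = [[1, 0], [4, 1]]  ->  [[174325611, 28249945], [313205147, 50755756]]
tr = 174325611 + 50755756 = 225081367

225081367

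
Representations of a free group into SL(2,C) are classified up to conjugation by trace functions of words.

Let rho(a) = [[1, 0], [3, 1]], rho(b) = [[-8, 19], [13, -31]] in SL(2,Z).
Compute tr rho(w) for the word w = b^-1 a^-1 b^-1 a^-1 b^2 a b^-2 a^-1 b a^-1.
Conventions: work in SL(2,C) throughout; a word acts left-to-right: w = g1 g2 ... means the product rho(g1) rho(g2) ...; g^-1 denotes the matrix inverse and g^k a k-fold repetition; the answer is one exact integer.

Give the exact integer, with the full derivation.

rho(b^-1) = [[-31, -19], [-13, -8]]
... * rho(a^-1) = [[1, 0], [-3, 1]]  ->  [[26, -19], [11, -8]]
... * rho(b^-1) = [[-31, -19], [-13, -8]]  ->  [[-559, -342], [-237, -145]]
... * rho(a^-1) = [[1, 0], [-3, 1]]  ->  [[467, -342], [198, -145]]
... * rho(b) = [[-8, 19], [13, -31]]  ->  [[-8182, 19475], [-3469, 8257]]
... * rho(b) = [[-8, 19], [13, -31]]  ->  [[318631, -759183], [135093, -321878]]
... * rho(a) = [[1, 0], [3, 1]]  ->  [[-1958918, -759183], [-830541, -321878]]
... * rho(b^-1) = [[-31, -19], [-13, -8]]  ->  [[70595837, 43292906], [29931185, 18355303]]
... * rho(b^-1) = [[-31, -19], [-13, -8]]  ->  [[-2751278725, -1687664151], [-1166485674, -715534939]]
... * rho(a^-1) = [[1, 0], [-3, 1]]  ->  [[2311713728, -1687664151], [980119143, -715534939]]
... * rho(b) = [[-8, 19], [13, -31]]  ->  [[-40433343787, 96240149513], [-17142907351, 40803846826]]
... * rho(a^-1) = [[1, 0], [-3, 1]]  ->  [[-329153792326, 96240149513], [-139554447829, 40803846826]]
tr = -329153792326 + 40803846826 = -288349945500

-288349945500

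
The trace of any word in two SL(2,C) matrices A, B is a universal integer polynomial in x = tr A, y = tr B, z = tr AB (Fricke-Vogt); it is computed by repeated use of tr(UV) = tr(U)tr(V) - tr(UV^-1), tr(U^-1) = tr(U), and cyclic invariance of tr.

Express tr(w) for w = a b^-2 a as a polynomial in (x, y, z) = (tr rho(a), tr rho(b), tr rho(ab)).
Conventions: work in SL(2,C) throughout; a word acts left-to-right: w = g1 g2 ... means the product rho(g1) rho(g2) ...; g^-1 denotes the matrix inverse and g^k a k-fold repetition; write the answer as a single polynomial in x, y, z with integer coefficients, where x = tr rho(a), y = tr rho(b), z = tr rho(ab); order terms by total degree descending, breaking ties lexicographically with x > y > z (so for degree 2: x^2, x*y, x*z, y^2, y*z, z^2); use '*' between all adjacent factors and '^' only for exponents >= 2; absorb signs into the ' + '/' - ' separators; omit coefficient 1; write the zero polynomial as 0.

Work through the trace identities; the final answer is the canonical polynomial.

x^2*y^2 - x*y*z - x^2 - y^2 + 2

next, tr(a^2) = tr(a) tr(a) - tr(1) = x^2 - 2
next, tr(a^2 b) = tr(a) tr(b a) - tr(b) = x*z - y
tr(a^2 b^-1) = tr(a^2) tr(b) - tr(a^2 b) = x^2*y - x*z - y
tr(a b^-2 a) = tr(a^2 b^-1) tr(b) - tr(a^2) = x^2*y^2 - x*y*z - x^2 - y^2 + 2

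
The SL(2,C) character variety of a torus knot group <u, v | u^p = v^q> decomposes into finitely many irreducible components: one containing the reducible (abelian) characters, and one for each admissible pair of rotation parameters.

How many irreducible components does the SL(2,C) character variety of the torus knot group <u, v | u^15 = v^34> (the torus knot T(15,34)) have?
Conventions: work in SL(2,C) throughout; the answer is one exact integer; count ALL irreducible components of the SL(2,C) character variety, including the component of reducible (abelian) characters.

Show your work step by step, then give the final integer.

Gamma = < u, v | u^15 = v^34 > (torus knot T(15,34)); the central element u^15 = v^34 acts as +I or -I in any irreducible SL(2,C) representation.
This locks tr(u) to 2*cos(pi*alpha/15), alpha in 1..14, and tr(v) to 2*cos(pi*beta/34), beta in 1..33, on each component of irreducible characters.
u^15 = (-1)^alpha I and v^34 = (-1)^beta I must agree, so alpha and beta have equal parity.
Enumerate parity-matched pairs: 7*17 odd-odd plus 7*16 even-even gives 231.
components with irreducible characters: 231; plus the single component of reducible (abelian) characters: total 232.

232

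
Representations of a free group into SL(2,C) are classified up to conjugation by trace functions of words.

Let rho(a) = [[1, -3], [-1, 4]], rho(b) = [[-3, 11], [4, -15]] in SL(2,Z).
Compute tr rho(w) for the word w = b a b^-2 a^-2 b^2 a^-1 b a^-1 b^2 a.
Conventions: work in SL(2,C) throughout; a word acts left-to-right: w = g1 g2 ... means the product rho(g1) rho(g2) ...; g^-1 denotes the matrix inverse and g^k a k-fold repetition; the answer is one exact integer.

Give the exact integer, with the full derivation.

rho(b) = [[-3, 11], [4, -15]]
... * rho(a) = [[1, -3], [-1, 4]]  ->  [[-14, 53], [19, -72]]
... * rho(b^-1) = [[-15, -11], [-4, -3]]  ->  [[-2, -5], [3, 7]]
... * rho(b^-1) = [[-15, -11], [-4, -3]]  ->  [[50, 37], [-73, -54]]
... * rho(a^-1) = [[4, 3], [1, 1]]  ->  [[237, 187], [-346, -273]]
... * rho(a^-1) = [[4, 3], [1, 1]]  ->  [[1135, 898], [-1657, -1311]]
... * rho(b) = [[-3, 11], [4, -15]]  ->  [[187, -985], [-273, 1438]]
... * rho(b) = [[-3, 11], [4, -15]]  ->  [[-4501, 16832], [6571, -24573]]
... * rho(a^-1) = [[4, 3], [1, 1]]  ->  [[-1172, 3329], [1711, -4860]]
... * rho(b) = [[-3, 11], [4, -15]]  ->  [[16832, -62827], [-24573, 91721]]
... * rho(a^-1) = [[4, 3], [1, 1]]  ->  [[4501, -12331], [-6571, 18002]]
... * rho(b) = [[-3, 11], [4, -15]]  ->  [[-62827, 234476], [91721, -342311]]
... * rho(b) = [[-3, 11], [4, -15]]  ->  [[1126385, -4208237], [-1644407, 6143596]]
... * rho(a) = [[1, -3], [-1, 4]]  ->  [[5334622, -20212103], [-7788003, 29507605]]
tr = 5334622 + 29507605 = 34842227

34842227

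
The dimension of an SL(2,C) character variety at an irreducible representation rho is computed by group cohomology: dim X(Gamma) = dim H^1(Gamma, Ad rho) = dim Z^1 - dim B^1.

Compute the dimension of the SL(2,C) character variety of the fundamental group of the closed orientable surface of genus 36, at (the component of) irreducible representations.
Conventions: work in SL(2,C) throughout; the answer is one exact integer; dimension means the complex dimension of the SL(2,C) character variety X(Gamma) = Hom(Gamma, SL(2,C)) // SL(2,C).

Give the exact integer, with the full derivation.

210

pi_1 of the closed genus-36 surface has 72 generators bound by the single product-of-commutators relator.
Before the relator condition, cocycle space has dim 3*72 = 216.
At an irreducible rho, H^2 = coker(d_2) vanishes (Poincare duality: H^2 is dual to H^0 = invariants = 0), so d_2 is surjective onto sl_2 and dim Z^1 = 216 - 3 = 213.
dim B^1 = 3 (coboundaries, injective at irreducible rho).
Hence dim X = 213 - 3 = 210.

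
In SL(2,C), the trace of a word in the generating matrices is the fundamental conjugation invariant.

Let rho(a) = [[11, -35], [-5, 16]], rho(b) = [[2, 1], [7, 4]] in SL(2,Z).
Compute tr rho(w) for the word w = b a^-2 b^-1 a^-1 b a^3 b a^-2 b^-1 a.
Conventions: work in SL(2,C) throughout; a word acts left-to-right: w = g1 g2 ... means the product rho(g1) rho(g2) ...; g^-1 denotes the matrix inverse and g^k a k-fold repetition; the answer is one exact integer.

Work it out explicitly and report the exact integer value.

256270590696284876

rho(b) = [[2, 1], [7, 4]]
... * rho(a^-1) = [[16, 35], [5, 11]]  ->  [[37, 81], [132, 289]]
... * rho(a^-1) = [[16, 35], [5, 11]]  ->  [[997, 2186], [3557, 7799]]
... * rho(b^-1) = [[4, -1], [-7, 2]]  ->  [[-11314, 3375], [-40365, 12041]]
... * rho(a^-1) = [[16, 35], [5, 11]]  ->  [[-164149, -358865], [-585635, -1280324]]
... * rho(b) = [[2, 1], [7, 4]]  ->  [[-2840353, -1599609], [-10133538, -5706931]]
... * rho(a) = [[11, -35], [-5, 16]]  ->  [[-23245838, 73818611], [-82934263, 263362934]]
... * rho(a) = [[11, -35], [-5, 16]]  ->  [[-624797273, 1994702106], [-2229091563, 7116506149]]
... * rho(a) = [[11, -35], [-5, 16]]  ->  [[-16846280533, 53783138251], [-60102537938, 191882303089]]
... * rho(b) = [[2, 1], [7, 4]]  ->  [[342789406691, 198286272471], [1222971045747, 707426674418]]
... * rho(a^-1) = [[16, 35], [5, 11]]  ->  [[6476061869411, 14178778231366], [23104670104042, 50585680019743]]
... * rho(a^-1) = [[16, 35], [5, 11]]  ->  [[174510881067406, 382628725974411], [622603121763387, 1365105933858643]]
... * rho(b^-1) = [[4, -1], [-7, 2]]  ->  [[-1980357557551253, 590746570881416], [-7065329049956953, 2107608745953899]]
... * rho(a) = [[11, -35], [-5, 16]]  ->  [[-24737665987470863, 78764459648396511], [-88256663279295978, 281008256683755739]]
tr = -24737665987470863 + 281008256683755739 = 256270590696284876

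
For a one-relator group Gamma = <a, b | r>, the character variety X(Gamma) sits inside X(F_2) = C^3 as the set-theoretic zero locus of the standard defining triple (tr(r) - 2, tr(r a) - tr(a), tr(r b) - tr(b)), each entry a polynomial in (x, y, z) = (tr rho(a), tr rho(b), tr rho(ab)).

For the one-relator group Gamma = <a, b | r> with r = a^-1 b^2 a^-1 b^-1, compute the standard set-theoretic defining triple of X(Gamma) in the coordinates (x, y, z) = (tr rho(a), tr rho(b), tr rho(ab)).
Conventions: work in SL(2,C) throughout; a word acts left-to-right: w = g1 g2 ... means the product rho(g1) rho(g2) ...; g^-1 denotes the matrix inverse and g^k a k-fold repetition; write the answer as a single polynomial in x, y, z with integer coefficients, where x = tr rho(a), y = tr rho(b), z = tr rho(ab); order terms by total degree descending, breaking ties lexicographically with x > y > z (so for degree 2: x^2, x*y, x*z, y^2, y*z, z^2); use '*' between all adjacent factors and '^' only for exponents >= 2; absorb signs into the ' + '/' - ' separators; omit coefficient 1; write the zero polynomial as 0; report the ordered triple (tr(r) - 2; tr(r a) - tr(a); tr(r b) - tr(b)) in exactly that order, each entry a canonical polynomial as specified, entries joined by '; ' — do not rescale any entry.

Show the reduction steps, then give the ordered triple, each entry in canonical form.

trace(a^-1 b) = trace(b)*trace(a) - trace(b a)   [inverse elimination on a] = x*y - z
trace(b^2) = trace(b)*trace(b) - trace(1)   [square of b] = y^2 - 2
trace(b a b) = trace(b)*trace(a b) - trace(a)   [square of b] = y*z - x
trace(b^2 a b) = trace(b)*trace(b a b) - trace(b a)   [square of b] = y^2*z - x*y - z
trace(a b a b) = trace(a b)*trace(a b) - trace(1)   [split at a repeated a] = z^2 - 2
trace(a b a) = trace(a)*trace(b a) - trace(b)   [square of a] = x*z - y
trace(b^2 a b a) = trace(b)*trace(a b a b) - trace(a b a)   [square of b] = y*z^2 - x*z - y
trace(a^-1 b^2 a b) = trace(b^2 a b)*trace(a) - trace(b^2 a b a)   [inverse elimination on a] = x*y^2*z - x^2*y - y*z^2 + y
trace(b^-1 a^-1 b^2 a) = trace(a^-1 b^2 a)*trace(b) - trace(a^-1 b^2 a b)   [inverse elimination on b] = -x*y^2*z + x^2*y + y^3 + y*z^2 - 3*y
trace(a^-1 b^2 a^-1 b^-1) = trace(b^-1 a^-1 b^2)*trace(a) - trace(b^-1 a^-1 b^2 a)   [inverse elimination on a] = x*y^2*z - y^3 - y*z^2 - x*z + 3*y
trace(b^2 a^-1) = trace(b^2)*trace(a) - trace(b^2 a)  (eliminate a^-1) = x*y^2 - y*z - x
trace(a^-1 b^2 a^-1) = trace(b^2 a^-1)*trace(a) - trace(b^2)  (eliminate a^-1) = x^2*y^2 - x*y*z - x^2 - y^2 + 2
assemble the triple (trace(r) - 2; trace(r a) - x; trace(r b) - y)

x*y^2*z - y^3 - y*z^2 - x*z + 3*y - 2; x*y - x - z; x^2*y^2 - x*y*z - x^2 - y^2 - y + 2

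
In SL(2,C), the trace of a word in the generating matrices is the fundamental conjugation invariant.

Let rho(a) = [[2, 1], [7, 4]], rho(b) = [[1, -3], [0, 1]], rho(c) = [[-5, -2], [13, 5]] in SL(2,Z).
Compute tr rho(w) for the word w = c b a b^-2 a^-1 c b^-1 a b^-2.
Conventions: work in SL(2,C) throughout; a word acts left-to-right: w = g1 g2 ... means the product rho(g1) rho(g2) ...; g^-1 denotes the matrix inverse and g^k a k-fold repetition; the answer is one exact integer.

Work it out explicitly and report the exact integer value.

-12437760

rho(c) = [[-5, -2], [13, 5]]
... * rho(b) = [[1, -3], [0, 1]]  ->  [[-5, 13], [13, -34]]
... * rho(a) = [[2, 1], [7, 4]]  ->  [[81, 47], [-212, -123]]
... * rho(b^-1) = [[1, 3], [0, 1]]  ->  [[81, 290], [-212, -759]]
... * rho(b^-1) = [[1, 3], [0, 1]]  ->  [[81, 533], [-212, -1395]]
... * rho(a^-1) = [[4, -1], [-7, 2]]  ->  [[-3407, 985], [8917, -2578]]
... * rho(c) = [[-5, -2], [13, 5]]  ->  [[29840, 11739], [-78099, -30724]]
... * rho(b^-1) = [[1, 3], [0, 1]]  ->  [[29840, 101259], [-78099, -265021]]
... * rho(a) = [[2, 1], [7, 4]]  ->  [[768493, 434876], [-2011345, -1138183]]
... * rho(b^-1) = [[1, 3], [0, 1]]  ->  [[768493, 2740355], [-2011345, -7172218]]
... * rho(b^-1) = [[1, 3], [0, 1]]  ->  [[768493, 5045834], [-2011345, -13206253]]
tr = 768493 + -13206253 = -12437760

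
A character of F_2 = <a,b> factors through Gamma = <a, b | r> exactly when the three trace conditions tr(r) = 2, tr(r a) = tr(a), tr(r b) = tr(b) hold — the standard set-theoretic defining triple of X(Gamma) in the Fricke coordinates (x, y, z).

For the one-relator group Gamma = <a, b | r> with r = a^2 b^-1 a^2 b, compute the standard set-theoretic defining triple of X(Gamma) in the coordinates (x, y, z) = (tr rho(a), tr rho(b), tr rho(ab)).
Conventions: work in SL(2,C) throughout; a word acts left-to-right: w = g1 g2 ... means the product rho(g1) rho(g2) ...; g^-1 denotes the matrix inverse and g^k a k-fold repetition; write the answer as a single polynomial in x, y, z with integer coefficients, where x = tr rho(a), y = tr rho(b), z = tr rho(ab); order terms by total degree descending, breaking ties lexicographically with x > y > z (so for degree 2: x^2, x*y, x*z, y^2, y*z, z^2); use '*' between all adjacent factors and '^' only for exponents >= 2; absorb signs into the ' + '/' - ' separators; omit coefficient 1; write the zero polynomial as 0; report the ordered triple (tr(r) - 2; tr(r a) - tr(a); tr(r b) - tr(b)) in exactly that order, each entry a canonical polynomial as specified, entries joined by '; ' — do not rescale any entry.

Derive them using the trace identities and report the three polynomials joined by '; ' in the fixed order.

x^3*y*z - x^2*y^2 - x^2*z^2; x^4*y*z - x^3*y^2 - x^3*z^2 - x^2*y*z + x*y^2 + x*z^2; x^3*y^2*z - x^4*y - x^2*y^3 - x^2*y*z^2 + x^3*z + 3*x^2*y - 2*x*z

trace(b a^2) = trace(a)*trace(b a) - trace(b) = x*z - y
apply: trace(a^2 b a) = trace(a)*trace(b a^2) - trace(b a) = x^2*z - x*y - z
use: trace(a^2 b a^2) = trace(a)*trace(a^2 b a) - trace(a^2 b) = x^3*z - x^2*y - 2*x*z + y
trace(b a b a) = trace(a b)*trace(a b) - trace(1) = z^2 - 2
apply: trace(b a b) = trace(b)*trace(a b) - trace(a) = y*z - x
apply: trace(b a^2 b a) = trace(a)*trace(b a b a) - trace(b a b) = x*z^2 - y*z - x
trace(b^2) = trace(b)*trace(b) - trace(1) = y^2 - 2
trace(b a^2 b) = trace(a)*trace(b^2 a) - trace(b^2) = x*y*z - x^2 - y^2 + 2
use: trace(a^2 b a^2 b) = trace(a)*trace(b a^2 b a) - trace(b a^2 b) = x^2*z^2 - 2*x*y*z + y^2 - 2
trace(a^2 b^-1 a^2 b) = trace(a^2 b a^2)*trace(b) - trace(a^2 b a^2 b) = x^3*y*z - x^2*y^2 - x^2*z^2 + 2
apply: trace(a^2 b a^3) = trace(a)*trace(a b a^3) - trace(a b a^2)  (reduce the a square) = x^4*z - x^3*y - 3*x^2*z + 2*x*y + z
trace(b a^3 b a) = trace(a)*trace(a b a b a) - trace(a b a b)  (reduce the a square) = x^2*z^2 - x*y*z - x^2 - z^2 + 2
trace(b a^3 b) = trace(a)*trace(a b^2 a) - trace(a b^2)  (reduce the a square) = x^2*y*z - x^3 - x*y^2 - y*z + 3*x
trace(a^2 b a^3 b) = trace(a)*trace(b a^3 b a) - trace(b a^3 b)  (reduce the a square) = x^3*z^2 - 2*x^2*y*z + x*y^2 - x*z^2 + y*z - x
use: trace(a^2 b^-1 a^2 b a) = trace(a^2 b a^3)*trace(b) - trace(a^2 b a^3 b)  (eliminate b^-1) = x^4*y*z - x^3*y^2 - x^3*z^2 - x^2*y*z + x*y^2 + x*z^2 + x
trace(a^2 b^2 a^2) = trace(a)*trace(a b^2 a^2) - trace(a b^2 a) = x^3*y*z - x^4 - x^2*y^2 - 2*x*y*z + 4*x^2 + y^2 - 2
use: trace(a^2 b^2 a^2 b) = trace(b)*trace(a^2 b a^2 b) - trace(a^2 b a^2) = x^2*y*z^2 - x^3*z - 2*x*y^2*z + x^2*y + y^3 + 2*x*z - 3*y
apply: trace(a^2 b^-1 a^2 b^2) = trace(a^2 b^2 a^2)*trace(b) - trace(a^2 b^2 a^2 b) = x^3*y^2*z - x^4*y - x^2*y^3 - x^2*y*z^2 + x^3*z + 3*x^2*y - 2*x*z + y
assemble the triple (trace(r) - 2; trace(r a) - x; trace(r b) - y)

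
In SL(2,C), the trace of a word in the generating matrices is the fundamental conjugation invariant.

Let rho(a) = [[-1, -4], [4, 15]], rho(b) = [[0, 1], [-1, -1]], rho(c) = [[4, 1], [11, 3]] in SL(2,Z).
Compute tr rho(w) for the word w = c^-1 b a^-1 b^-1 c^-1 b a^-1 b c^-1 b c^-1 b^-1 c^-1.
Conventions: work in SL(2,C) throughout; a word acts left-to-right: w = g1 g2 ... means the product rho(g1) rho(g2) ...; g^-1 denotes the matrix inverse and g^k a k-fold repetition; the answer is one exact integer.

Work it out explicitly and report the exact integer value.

rho(c^-1) = [[3, -1], [-11, 4]]
... * rho(b) = [[0, 1], [-1, -1]]  ->  [[1, 4], [-4, -15]]
... * rho(a^-1) = [[15, 4], [-4, -1]]  ->  [[-1, 0], [0, -1]]
... * rho(b^-1) = [[-1, -1], [1, 0]]  ->  [[1, 1], [-1, 0]]
... * rho(c^-1) = [[3, -1], [-11, 4]]  ->  [[-8, 3], [-3, 1]]
... * rho(b) = [[0, 1], [-1, -1]]  ->  [[-3, -11], [-1, -4]]
... * rho(a^-1) = [[15, 4], [-4, -1]]  ->  [[-1, -1], [1, 0]]
... * rho(b) = [[0, 1], [-1, -1]]  ->  [[1, 0], [0, 1]]
... * rho(c^-1) = [[3, -1], [-11, 4]]  ->  [[3, -1], [-11, 4]]
... * rho(b) = [[0, 1], [-1, -1]]  ->  [[1, 4], [-4, -15]]
... * rho(c^-1) = [[3, -1], [-11, 4]]  ->  [[-41, 15], [153, -56]]
... * rho(b^-1) = [[-1, -1], [1, 0]]  ->  [[56, 41], [-209, -153]]
... * rho(c^-1) = [[3, -1], [-11, 4]]  ->  [[-283, 108], [1056, -403]]
tr = -283 + -403 = -686

-686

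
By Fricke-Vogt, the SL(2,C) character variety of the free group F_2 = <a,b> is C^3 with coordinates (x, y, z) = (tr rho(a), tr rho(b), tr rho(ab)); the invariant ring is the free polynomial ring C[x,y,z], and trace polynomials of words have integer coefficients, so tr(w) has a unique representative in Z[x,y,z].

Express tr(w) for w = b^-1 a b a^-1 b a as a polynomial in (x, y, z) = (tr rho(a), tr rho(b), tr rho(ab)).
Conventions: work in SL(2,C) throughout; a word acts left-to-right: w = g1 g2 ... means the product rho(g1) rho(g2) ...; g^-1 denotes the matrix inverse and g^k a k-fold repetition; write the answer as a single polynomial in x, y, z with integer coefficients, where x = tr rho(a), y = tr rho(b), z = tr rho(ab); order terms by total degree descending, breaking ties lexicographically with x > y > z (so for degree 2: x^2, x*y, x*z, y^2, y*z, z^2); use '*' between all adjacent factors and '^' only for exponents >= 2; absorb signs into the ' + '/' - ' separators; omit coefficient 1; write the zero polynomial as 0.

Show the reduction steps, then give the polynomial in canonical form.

x^2*y^2*z - x^3*y - x*y^3 - 2*x*y*z^2 + x^2*z + y^2*z + z^3 + 4*x*y - 3*z

trace(a^2 b) = trace(a)*trace(b a) - trace(b) = x*z - y
reduce: trace(a^2) = trace(a)*trace(a) - trace(1) = x^2 - 2
trace(b a^2 b) = trace(b)*trace(a^2 b) - trace(a^2) = x*y*z - x^2 - y^2 + 2
reduce: trace(b a b a) = trace(a b)*trace(a b) - trace(1)   [split at repeated a] = z^2 - 2
trace(b a b) = trace(b)*trace(a b) - trace(a) = y*z - x
reduce: trace(b a^2 b a) = trace(a)*trace(b a b a) - trace(b a b) = x*z^2 - y*z - x
so trace(a b a^-1 b a) = trace(b a^2 b)*trace(a) - trace(b a^2 b a) = x^2*y*z - x^3 - x*y^2 - x*z^2 + y*z + 3*x
trace(b a b a b) = trace(b)*trace(a b a b) - trace(a b a) = y*z^2 - x*z - y
trace(b a b a b a) = trace(b a)*trace(b a b a) - trace(b^-1 a^-1)   [split at repeated b] = z^3 - 3*z
trace(a b a^-1 b a b) = trace(b a b a b)*trace(a) - trace(b a b a b a) = x*y*z^2 - x^2*z - z^3 - x*y + 3*z
trace(b^-1 a b a^-1 b a) = trace(a b a^-1 b a)*trace(b) - trace(a b a^-1 b a b) = x^2*y^2*z - x^3*y - x*y^3 - 2*x*y*z^2 + x^2*z + y^2*z + z^3 + 4*x*y - 3*z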